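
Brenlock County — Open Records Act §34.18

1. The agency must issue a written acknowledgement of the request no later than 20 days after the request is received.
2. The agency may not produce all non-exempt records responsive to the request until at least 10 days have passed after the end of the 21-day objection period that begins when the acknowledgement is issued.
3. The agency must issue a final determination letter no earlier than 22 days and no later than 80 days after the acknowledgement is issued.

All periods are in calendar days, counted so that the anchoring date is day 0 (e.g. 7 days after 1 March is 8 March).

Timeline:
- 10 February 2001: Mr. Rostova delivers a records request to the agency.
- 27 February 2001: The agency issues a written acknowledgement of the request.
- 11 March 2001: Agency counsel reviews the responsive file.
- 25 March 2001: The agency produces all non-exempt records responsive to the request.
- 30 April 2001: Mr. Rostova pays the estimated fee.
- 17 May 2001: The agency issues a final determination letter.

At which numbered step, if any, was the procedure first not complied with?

Step 2

Step 1: 20 days after 10 February 2001 (when the request is received) is 2 March 2001; 27 February 2001 is within that limit.
Step 2: the earliest permitted date is 10 days after 20 March 2001 (end of the 21-day objection period, which began when the acknowledgement is issued on 27 February 2001), i.e. 30 March 2001; done 25 March 2001 — 5 days too early.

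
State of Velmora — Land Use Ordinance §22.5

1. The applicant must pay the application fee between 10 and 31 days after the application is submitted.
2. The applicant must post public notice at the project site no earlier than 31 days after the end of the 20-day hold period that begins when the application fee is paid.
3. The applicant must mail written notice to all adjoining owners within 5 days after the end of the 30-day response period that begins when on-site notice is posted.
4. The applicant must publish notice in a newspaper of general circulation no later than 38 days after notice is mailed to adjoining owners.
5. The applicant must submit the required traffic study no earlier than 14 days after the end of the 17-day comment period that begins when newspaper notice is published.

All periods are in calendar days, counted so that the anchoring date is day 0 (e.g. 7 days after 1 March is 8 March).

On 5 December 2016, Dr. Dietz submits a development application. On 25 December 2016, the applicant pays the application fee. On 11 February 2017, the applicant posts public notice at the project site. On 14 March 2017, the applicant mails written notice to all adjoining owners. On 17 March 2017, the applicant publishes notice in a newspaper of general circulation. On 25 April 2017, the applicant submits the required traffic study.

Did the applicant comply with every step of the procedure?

Step 1: the window is 10–31 days after 5 December 2016 (when the application is submitted), so 15 December 2016 through 5 January 2017; 25 December 2016 falls inside that range.
Step 2: the earliest permitted date is 31 days after 14 January 2017 (end of the 20-day hold period, which began when the application fee is paid on 25 December 2016), i.e. 14 February 2017; done 11 February 2017 — 3 days too early.
No need to go further; step 2 was not satisfied.

No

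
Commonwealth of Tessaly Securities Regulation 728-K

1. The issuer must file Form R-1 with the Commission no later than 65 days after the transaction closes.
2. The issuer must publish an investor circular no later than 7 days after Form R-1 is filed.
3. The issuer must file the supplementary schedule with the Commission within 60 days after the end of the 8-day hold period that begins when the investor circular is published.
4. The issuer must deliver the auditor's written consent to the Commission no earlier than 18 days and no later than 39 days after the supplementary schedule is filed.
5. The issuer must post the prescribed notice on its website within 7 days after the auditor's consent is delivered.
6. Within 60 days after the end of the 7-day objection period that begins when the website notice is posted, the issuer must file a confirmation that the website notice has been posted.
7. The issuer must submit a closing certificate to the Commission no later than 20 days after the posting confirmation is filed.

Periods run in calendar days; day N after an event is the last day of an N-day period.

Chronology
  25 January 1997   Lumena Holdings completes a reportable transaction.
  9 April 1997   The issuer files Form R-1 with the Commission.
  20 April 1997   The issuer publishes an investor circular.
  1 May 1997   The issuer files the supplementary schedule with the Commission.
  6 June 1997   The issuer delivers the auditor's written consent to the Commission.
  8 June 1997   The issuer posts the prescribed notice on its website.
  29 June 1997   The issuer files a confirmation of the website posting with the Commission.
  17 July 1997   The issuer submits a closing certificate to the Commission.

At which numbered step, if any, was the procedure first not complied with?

(1) due by 25 January 1997 + 65 days = 31 March 1997; 9 April 1997 misses that deadline by 9 days.

Step 1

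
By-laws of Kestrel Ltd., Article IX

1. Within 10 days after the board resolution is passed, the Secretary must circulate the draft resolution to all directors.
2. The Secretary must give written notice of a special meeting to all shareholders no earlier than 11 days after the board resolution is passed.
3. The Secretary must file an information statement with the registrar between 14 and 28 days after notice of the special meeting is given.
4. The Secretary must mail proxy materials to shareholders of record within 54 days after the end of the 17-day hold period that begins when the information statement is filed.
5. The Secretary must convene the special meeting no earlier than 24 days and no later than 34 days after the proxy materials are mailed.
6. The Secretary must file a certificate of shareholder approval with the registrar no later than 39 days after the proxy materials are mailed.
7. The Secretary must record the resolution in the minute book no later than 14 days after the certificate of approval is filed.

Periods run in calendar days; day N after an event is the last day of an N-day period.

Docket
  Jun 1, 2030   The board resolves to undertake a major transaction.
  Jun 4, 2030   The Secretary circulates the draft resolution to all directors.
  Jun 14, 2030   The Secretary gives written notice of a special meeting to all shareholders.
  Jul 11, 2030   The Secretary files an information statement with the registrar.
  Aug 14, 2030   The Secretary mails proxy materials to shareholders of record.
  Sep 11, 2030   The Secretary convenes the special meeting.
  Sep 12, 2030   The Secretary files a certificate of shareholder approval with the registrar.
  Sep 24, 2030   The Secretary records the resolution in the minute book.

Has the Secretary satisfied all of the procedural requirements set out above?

Yes

Step 1: 10 days after Jun 1, 2030 (when the board resolution is passed) is Jun 11, 2030; completed Jun 4, 2030, before the deadline.
Step 2: the earliest permitted date is 11 days after Jun 1, 2030 (when the board resolution is passed), i.e. Jun 12, 2030; Jun 14, 2030 is on or after that date.
Step 3: the window is 14–28 days after Jun 14, 2030 (when notice of the special meeting is given), so Jun 28, 2030 through Jul 12, 2030; done Jul 11, 2030 — within the window.
Step 4: 54 days after Jul 28, 2030 (end of the 17-day hold period, which began when the information statement is filed on Jul 11, 2030) is Sep 20, 2030; done Aug 14, 2030 — timely.
Step 5: the window is 24–34 days after Aug 14, 2030 (when the proxy materials are mailed), so Sep 7, 2030 through Sep 17, 2030; done Sep 11, 2030, which is between those dates.
Step 6: 39 days after Aug 14, 2030 (when the proxy materials are mailed) is Sep 22, 2030; Sep 12, 2030 is within that limit.
Step 7: 14 days after Sep 12, 2030 (when the certificate of approval is filed) is Sep 26, 2030; completed Sep 24, 2030, before the deadline.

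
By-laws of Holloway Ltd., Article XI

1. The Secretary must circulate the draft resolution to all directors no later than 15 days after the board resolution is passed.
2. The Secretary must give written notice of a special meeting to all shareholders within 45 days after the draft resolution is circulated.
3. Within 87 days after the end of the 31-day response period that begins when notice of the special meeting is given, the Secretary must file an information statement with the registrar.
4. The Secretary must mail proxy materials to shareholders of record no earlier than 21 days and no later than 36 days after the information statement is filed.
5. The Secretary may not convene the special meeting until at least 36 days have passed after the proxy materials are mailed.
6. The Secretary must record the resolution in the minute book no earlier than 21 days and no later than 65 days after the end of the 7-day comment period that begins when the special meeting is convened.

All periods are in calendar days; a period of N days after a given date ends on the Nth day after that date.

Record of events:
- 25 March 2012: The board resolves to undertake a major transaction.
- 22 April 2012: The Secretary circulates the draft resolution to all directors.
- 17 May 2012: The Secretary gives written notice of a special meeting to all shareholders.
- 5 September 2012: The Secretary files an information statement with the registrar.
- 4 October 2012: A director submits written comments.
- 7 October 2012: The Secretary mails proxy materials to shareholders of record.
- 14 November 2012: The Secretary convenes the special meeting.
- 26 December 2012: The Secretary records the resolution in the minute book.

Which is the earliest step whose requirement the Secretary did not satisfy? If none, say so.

(1) due by 25 March 2012 + 15 days = 9 April 2012; done 22 April 2012 — 13 days late.
Later steps need not be reached.

Step 1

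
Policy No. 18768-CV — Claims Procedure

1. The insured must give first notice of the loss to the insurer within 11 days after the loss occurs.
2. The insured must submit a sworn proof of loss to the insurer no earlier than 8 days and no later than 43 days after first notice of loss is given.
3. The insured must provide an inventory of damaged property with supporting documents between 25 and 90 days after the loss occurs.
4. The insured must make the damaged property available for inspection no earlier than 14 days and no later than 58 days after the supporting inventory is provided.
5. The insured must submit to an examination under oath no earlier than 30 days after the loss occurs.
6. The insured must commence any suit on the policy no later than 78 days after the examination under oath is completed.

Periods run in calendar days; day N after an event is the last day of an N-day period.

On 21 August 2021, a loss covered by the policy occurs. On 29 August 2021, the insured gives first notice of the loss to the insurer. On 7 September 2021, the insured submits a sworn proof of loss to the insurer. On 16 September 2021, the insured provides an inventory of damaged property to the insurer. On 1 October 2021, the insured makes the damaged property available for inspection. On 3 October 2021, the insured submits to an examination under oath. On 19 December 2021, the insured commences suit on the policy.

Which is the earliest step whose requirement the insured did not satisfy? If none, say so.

Step 1: 11 days after 21 August 2021 (when the loss occurs) is 1 September 2021; 29 August 2021 is within that limit.
Step 2: the window is 8–43 days after 29 August 2021 (when first notice of loss is given), so 6 September 2021 through 11 October 2021; done 7 September 2021, which is between those dates.
Step 3: the window is 25–90 days after 21 August 2021 (when the loss occurs), so 15 September 2021 through 19 November 2021; 16 September 2021 falls inside that range.
Step 4: the window is 14–58 days after 16 September 2021 (when the supporting inventory is provided), so 30 September 2021 through 13 November 2021; done 1 October 2021 — within the window.
Step 5: the earliest permitted date is 30 days after 21 August 2021 (when the loss occurs), i.e. 20 September 2021; done 3 October 2021, after the minimum wait.
Step 6: 78 days after 3 October 2021 (when the examination under oath is completed) is 20 December 2021; completed 19 December 2021, before the deadline.

None — every step was satisfied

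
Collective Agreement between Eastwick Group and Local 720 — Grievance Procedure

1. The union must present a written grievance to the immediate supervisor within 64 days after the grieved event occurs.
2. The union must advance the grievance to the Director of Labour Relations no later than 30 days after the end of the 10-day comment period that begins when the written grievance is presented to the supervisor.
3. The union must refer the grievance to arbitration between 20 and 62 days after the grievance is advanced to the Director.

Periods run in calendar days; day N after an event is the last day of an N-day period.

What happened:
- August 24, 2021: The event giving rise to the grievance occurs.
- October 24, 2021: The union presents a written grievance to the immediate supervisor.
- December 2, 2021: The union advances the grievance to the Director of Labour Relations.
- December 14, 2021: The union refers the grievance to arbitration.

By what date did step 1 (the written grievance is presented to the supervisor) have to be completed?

October 27, 2021

Step 1 runs from August 24, 2021, when the grieved event occurs. 64 days after August 24, 2021 is October 27, 2021.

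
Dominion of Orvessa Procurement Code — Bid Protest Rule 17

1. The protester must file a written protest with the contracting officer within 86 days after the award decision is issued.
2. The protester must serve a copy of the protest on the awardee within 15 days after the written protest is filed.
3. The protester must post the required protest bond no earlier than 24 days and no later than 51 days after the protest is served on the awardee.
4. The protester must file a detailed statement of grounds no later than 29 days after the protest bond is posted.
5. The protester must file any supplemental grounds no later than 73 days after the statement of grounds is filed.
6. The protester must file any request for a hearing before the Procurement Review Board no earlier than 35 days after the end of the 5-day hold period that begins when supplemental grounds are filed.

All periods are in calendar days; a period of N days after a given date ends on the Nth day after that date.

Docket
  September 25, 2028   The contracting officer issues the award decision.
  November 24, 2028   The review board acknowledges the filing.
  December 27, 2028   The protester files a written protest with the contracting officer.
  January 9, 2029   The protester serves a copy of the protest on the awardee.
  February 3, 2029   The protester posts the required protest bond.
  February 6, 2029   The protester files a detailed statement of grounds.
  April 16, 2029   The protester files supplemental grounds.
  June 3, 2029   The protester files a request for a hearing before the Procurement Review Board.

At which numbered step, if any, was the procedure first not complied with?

Step 1 — counting 86 days from September 25, 2028 (when the award decision is issued) gives a deadline of December 20, 2028; not done until December 27, 2028, 7 days after the deadline.
No need to go further; step 1 was not satisfied.

Step 1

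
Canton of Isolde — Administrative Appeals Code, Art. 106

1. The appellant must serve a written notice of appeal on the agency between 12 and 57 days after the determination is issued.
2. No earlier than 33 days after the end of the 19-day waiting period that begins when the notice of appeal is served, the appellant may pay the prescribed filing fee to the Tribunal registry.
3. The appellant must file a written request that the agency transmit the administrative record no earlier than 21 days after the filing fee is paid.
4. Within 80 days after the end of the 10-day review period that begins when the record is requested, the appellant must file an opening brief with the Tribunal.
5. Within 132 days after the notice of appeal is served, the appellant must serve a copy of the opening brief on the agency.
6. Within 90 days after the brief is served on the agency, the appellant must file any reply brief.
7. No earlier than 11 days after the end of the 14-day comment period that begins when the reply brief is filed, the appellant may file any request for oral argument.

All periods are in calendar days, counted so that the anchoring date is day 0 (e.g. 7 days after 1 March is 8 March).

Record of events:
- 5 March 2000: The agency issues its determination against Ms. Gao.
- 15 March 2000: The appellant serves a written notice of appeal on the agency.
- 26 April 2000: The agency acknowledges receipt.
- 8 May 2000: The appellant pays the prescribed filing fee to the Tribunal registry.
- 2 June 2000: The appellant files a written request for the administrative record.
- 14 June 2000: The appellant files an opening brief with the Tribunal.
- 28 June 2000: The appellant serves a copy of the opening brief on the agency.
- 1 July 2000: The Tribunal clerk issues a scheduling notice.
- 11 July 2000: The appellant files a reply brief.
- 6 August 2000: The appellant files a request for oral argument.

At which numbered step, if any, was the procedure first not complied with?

Step 1

(1) the permitted window runs from 5 March 2000 + 12 = 17 March 2000 to 5 March 2000 + 57 = 1 May 2000; 15 March 2000 is 2 days too early.
No need to go further; step 1 was not satisfied.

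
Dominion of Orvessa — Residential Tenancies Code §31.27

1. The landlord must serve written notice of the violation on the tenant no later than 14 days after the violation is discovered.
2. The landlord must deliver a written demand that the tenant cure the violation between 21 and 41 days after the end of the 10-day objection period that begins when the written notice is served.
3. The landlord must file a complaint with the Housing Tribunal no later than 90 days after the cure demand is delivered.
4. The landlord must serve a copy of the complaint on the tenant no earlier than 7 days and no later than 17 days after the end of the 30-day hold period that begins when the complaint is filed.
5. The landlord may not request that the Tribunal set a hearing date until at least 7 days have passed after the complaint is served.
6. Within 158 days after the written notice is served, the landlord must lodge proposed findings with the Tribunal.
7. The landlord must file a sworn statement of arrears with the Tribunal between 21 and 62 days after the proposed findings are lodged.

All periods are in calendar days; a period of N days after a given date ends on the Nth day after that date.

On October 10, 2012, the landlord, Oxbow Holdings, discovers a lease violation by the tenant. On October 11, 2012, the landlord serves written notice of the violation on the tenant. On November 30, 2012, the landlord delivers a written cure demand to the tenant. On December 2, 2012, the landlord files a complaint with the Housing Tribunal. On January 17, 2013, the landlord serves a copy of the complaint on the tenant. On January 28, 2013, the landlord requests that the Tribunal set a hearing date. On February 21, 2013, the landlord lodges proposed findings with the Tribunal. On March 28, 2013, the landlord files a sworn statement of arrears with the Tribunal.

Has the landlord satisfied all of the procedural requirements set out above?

(1) due by October 10, 2012 + 14 days = October 24, 2012; done October 11, 2012 — timely.
(2) the permitted window runs from October 21, 2012 + 21 = November 11, 2012 to October 21, 2012 + 41 = December 1, 2012; done November 30, 2012, which is between those dates.
(3) due by November 30, 2012 + 90 days = February 28, 2013; done December 2, 2012 — timely.
(4) the permitted window runs from January 1, 2013 + 7 = January 8, 2013 to January 1, 2013 + 17 = January 18, 2013; done January 17, 2013 — within the window.
(5) permitted from January 17, 2013 + 7 days = January 24, 2013 onward; done January 28, 2013 — permitted.
(6) due by October 11, 2012 + 158 days = March 18, 2013; February 21, 2013 is within that limit.
(7) the permitted window runs from February 21, 2013 + 21 = March 14, 2013 to February 21, 2013 + 62 = April 24, 2013; March 28, 2013 falls inside that range.

Yes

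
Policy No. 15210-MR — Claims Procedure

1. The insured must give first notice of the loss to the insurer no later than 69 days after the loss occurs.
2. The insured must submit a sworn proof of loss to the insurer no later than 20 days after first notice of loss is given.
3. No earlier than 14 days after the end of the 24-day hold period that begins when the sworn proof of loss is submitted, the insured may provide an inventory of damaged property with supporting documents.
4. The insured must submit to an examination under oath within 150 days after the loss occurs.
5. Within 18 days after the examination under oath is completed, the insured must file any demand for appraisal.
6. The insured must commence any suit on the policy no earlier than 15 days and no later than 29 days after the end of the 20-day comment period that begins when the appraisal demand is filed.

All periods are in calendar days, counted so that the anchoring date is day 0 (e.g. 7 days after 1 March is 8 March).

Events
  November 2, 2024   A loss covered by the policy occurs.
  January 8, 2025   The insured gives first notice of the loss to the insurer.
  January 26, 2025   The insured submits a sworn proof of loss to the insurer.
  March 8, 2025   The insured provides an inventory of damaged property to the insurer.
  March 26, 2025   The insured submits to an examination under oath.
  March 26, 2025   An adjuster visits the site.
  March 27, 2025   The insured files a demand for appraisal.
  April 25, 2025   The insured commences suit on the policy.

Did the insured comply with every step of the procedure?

No

(1) due by November 2, 2024 + 69 days = January 10, 2025; done January 8, 2025 — timely.
(2) due by January 8, 2025 + 20 days = January 28, 2025; January 26, 2025 is within that limit.
(3) permitted from February 19, 2025 + 14 days = March 5, 2025 onward; done March 8, 2025, after the minimum wait.
(4) due by November 2, 2024 + 150 days = April 1, 2025; completed March 26, 2025, before the deadline.
(5) due by March 26, 2025 + 18 days = April 13, 2025; done March 27, 2025 — timely.
(6) the permitted window runs from April 16, 2025 + 15 = May 1, 2025 to April 16, 2025 + 29 = May 15, 2025; done April 25, 2025 — 6 days before the window opened.
The procedure was therefore not followed at step 6.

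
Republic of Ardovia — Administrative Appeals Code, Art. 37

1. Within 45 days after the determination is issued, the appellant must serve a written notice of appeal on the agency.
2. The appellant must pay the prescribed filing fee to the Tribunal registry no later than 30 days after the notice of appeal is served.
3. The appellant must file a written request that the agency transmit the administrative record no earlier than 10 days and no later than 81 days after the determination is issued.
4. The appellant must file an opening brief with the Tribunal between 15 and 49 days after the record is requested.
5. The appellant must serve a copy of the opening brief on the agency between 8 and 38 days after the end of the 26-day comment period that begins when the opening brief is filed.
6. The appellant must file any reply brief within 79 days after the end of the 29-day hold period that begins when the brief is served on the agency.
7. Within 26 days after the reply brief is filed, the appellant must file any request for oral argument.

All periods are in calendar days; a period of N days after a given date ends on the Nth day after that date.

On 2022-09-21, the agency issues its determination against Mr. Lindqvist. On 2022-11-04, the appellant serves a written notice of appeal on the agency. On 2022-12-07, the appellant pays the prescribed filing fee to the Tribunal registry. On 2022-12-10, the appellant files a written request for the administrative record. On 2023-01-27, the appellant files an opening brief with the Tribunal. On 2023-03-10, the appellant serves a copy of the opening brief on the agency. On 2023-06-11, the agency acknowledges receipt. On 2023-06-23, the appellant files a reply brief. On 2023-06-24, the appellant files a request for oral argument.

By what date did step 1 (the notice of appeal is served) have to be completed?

2022-11-05

Step 1 runs from 2022-09-21, when the determination is issued. 45 days after 2022-09-21 is 2022-11-05.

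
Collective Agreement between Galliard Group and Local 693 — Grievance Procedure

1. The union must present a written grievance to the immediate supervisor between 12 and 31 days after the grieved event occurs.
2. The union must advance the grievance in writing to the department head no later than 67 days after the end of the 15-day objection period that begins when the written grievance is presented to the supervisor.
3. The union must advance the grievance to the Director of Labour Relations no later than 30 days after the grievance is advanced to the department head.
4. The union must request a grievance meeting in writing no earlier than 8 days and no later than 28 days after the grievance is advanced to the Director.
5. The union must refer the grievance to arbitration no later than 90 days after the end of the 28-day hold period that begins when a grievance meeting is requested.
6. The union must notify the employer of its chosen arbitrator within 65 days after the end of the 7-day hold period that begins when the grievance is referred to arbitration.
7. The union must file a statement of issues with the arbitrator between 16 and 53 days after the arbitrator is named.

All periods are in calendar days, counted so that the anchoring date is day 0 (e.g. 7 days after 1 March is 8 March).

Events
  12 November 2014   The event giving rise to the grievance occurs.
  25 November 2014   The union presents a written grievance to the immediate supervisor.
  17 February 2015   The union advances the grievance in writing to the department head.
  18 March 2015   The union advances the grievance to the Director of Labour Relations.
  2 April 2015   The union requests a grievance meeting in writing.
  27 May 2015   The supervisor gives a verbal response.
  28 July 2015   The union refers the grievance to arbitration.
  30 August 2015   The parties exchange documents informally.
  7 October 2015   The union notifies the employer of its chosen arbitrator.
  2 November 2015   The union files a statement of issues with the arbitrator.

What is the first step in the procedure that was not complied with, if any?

(1) the permitted window runs from 12 November 2014 + 12 = 24 November 2014 to 12 November 2014 + 31 = 13 December 2014; done 25 November 2014, which is between those dates.
(2) due by 10 December 2014 + 67 days = 15 February 2015; not done until 17 February 2015, 2 days after the deadline.

Step 2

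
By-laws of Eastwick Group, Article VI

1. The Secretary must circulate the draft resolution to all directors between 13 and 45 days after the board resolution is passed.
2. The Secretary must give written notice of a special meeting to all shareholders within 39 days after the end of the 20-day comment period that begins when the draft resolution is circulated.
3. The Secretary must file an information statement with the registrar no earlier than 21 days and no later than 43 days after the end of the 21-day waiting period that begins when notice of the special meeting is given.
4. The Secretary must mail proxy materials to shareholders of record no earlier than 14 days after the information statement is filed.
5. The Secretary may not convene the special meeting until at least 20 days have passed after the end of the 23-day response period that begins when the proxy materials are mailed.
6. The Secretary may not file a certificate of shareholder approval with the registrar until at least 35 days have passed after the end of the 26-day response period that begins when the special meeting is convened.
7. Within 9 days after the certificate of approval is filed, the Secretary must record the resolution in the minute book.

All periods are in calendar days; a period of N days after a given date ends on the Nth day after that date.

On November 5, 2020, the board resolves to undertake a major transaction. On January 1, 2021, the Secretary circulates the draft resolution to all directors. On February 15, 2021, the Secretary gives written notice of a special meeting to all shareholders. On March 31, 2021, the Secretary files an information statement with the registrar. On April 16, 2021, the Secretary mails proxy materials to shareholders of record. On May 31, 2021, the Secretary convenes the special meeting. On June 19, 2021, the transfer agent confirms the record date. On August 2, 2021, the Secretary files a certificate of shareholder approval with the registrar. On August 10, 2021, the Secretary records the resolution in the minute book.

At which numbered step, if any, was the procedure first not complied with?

Step 1

Step 1: the window is 13–45 days after November 5, 2020 (when the board resolution is passed), so November 18, 2020 through December 20, 2020; done January 1, 2021 — 12 days after the window closed.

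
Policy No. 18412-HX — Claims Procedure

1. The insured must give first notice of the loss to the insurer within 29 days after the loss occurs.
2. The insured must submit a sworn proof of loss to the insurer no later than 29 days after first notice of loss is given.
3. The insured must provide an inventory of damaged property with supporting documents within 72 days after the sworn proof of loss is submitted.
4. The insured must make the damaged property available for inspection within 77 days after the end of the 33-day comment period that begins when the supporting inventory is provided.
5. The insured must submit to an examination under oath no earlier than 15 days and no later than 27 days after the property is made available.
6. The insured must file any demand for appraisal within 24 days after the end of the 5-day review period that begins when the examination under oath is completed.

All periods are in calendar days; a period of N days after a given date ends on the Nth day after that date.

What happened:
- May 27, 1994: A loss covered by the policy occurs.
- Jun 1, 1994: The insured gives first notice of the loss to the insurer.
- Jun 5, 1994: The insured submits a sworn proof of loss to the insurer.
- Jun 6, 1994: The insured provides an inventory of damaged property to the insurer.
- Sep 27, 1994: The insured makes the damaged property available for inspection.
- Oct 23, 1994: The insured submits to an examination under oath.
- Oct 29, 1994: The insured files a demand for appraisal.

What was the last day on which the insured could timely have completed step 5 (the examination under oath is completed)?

Step 5 runs from Sep 27, 1994, when the property is made available. The window is 15–27 days after Sep 27, 1994; it closes on Oct 24, 1994.

Oct 24, 1994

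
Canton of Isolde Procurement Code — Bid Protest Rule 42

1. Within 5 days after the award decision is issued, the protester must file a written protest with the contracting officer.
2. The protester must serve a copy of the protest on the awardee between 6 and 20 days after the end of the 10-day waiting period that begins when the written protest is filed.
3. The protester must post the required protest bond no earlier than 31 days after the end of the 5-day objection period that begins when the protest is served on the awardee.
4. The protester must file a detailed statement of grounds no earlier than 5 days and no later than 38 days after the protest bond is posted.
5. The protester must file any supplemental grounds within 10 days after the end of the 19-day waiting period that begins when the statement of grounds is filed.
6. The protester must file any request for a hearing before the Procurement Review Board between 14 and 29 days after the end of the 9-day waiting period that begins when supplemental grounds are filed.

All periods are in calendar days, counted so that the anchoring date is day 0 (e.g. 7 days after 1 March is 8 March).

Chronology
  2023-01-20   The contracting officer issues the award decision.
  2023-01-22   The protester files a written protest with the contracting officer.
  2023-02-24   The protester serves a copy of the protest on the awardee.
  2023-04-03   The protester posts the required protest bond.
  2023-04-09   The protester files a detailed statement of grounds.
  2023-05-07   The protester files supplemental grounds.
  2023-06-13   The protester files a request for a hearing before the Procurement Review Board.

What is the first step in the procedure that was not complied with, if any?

Step 2

Step 1 — counting 5 days from 2023-01-20 (when the award decision is issued) gives a deadline of 2023-01-25; completed 2023-01-22, before the deadline.
Step 2 — 6 and 20 days from 2023-02-01 (end of the 10-day waiting period, which began when the written protest is filed on 2023-01-22) are 2023-02-07 and 2023-02-21 respectively; done 2023-02-24 — 3 days after the window closed.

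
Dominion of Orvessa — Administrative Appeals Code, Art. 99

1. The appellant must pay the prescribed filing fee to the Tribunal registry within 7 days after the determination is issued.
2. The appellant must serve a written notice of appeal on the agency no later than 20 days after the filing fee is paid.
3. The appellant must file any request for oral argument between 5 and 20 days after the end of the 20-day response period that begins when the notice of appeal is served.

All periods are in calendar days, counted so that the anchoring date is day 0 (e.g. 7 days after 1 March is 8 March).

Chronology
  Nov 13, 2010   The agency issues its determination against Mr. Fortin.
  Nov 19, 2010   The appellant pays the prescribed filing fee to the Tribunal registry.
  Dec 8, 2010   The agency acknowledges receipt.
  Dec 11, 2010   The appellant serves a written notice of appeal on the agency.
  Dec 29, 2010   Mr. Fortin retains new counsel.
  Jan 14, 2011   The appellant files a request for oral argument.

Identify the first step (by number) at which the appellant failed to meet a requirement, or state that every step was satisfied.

Step 2

Step 1: 7 days after Nov 13, 2010 (when the determination is issued) is Nov 20, 2010; done Nov 19, 2010 — timely.
Step 2: 20 days after Nov 19, 2010 (when the filing fee is paid) is Dec 9, 2010; done Dec 11, 2010 — 2 days late.
The analysis stops there.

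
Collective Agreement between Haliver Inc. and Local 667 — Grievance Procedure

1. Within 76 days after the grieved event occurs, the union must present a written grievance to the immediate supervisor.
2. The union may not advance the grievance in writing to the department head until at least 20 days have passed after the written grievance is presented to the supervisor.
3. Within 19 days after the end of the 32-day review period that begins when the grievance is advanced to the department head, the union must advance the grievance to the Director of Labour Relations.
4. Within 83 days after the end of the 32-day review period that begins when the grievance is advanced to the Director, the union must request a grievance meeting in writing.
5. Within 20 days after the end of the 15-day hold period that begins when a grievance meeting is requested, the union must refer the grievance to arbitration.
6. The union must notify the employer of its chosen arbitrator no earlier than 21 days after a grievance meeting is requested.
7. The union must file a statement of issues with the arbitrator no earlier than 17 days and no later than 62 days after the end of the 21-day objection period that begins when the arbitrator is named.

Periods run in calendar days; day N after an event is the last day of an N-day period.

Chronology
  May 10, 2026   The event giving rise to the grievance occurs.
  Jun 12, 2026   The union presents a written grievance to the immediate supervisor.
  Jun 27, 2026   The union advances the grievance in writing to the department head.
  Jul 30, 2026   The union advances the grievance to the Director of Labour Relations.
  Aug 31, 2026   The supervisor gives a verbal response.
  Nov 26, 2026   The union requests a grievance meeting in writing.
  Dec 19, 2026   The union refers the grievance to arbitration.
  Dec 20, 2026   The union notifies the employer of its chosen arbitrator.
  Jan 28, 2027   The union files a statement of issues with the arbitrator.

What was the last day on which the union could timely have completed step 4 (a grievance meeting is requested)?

The grievance is advanced to the Director on Jul 30, 2026; the 32-day review period therefore ends Aug 31, 2026, and step 4 runs from that date. 83 days after Aug 31, 2026 is Nov 22, 2026.

Nov 22, 2026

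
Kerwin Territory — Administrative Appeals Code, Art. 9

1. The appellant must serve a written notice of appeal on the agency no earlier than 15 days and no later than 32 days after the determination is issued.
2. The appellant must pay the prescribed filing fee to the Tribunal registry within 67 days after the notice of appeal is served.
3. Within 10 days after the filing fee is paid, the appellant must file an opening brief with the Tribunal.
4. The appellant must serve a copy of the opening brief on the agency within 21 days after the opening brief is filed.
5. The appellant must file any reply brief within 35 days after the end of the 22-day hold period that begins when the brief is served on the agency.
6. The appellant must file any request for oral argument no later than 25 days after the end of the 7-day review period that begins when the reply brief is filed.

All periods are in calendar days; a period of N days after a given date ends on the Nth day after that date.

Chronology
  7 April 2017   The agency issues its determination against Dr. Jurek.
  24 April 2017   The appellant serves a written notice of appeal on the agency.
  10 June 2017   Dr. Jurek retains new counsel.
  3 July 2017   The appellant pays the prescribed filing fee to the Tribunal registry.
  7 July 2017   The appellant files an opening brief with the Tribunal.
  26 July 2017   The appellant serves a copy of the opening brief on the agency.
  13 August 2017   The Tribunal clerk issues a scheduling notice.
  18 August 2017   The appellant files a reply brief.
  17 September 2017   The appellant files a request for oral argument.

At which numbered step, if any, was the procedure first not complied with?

Step 1: the window is 15–32 days after 7 April 2017 (when the determination is issued), so 22 April 2017 through 9 May 2017; done 24 April 2017, which is between those dates.
Step 2: 67 days after 24 April 2017 (when the notice of appeal is served) is 30 June 2017; done 3 July 2017 — 3 days late.
The procedure was therefore not followed at step 2.

Step 2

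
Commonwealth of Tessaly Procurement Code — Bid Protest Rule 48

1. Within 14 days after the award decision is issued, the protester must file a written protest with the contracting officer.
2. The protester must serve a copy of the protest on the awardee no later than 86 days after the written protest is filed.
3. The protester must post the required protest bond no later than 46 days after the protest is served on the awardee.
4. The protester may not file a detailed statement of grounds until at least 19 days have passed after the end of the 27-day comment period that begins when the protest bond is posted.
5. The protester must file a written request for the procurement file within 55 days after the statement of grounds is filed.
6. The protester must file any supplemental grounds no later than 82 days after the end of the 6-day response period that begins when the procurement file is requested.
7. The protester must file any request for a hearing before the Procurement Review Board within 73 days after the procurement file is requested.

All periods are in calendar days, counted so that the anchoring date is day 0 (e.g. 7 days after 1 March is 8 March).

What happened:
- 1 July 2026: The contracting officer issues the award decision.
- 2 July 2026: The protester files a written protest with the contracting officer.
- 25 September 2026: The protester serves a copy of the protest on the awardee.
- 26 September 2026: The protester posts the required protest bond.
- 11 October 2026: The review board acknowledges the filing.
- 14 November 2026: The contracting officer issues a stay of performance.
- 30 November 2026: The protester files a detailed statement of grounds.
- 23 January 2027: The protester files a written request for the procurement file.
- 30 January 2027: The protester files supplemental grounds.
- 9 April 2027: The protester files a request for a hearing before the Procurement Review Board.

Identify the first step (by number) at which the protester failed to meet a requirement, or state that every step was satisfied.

Step 7

Step 1 — counting 14 days from 1 July 2026 (when the award decision is issued) gives a deadline of 15 July 2026; completed 2 July 2026, before the deadline.
Step 2 — counting 86 days from 2 July 2026 (when the written protest is filed) gives a deadline of 26 September 2026; completed 25 September 2026, before the deadline.
Step 3 — counting 46 days from 25 September 2026 (when the protest is served on the awardee) gives a deadline of 10 November 2026; completed 26 September 2026, before the deadline.
Step 4 — must wait 19 days from 23 October 2026 (end of the 27-day comment period, which began when the protest bond is posted on 26 September 2026), so not before 11 November 2026; done 30 November 2026 — permitted.
Step 5 — counting 55 days from 30 November 2026 (when the statement of grounds is filed) gives a deadline of 24 January 2027; 23 January 2027 is within that limit.
Step 6 — counting 82 days from 29 January 2027 (end of the 6-day response period, which began when the procurement file is requested on 23 January 2027) gives a deadline of 21 April 2027; done 30 January 2027 — timely.
Step 7 — counting 73 days from 23 January 2027 (when the procurement file is requested) gives a deadline of 6 April 2027; done 9 April 2027 — 3 days late.
The analysis stops there.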